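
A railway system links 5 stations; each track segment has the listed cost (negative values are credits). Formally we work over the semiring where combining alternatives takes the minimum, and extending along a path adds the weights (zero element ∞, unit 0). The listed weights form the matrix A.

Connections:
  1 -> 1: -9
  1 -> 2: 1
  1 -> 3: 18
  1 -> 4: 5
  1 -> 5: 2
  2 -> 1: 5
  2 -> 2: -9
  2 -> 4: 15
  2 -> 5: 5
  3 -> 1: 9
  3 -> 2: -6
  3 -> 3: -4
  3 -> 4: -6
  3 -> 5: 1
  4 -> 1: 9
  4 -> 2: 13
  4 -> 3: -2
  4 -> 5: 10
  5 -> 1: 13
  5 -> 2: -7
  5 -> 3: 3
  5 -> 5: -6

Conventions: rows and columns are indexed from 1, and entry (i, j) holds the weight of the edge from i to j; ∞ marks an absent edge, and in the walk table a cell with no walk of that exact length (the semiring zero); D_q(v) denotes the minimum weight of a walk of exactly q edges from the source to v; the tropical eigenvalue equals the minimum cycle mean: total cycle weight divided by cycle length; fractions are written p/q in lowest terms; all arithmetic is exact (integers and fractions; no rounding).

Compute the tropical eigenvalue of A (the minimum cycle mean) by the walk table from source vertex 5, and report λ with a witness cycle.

q=0: [∞, ∞, ∞, ∞, 0]
q=1: [13, -7, 3, ∞, -6]
q=2: [-2, -16, -3, -3, -12]
q=3: [-11, -25, -9, -9, -18]
q=4: [-20, -34, -15, -15, -24]
q=5: [-29, -43, -21, -21, -30]
Optimal cycle mean attained by: cycle 1->1, total (-9), length 1.
Answer: λ = -9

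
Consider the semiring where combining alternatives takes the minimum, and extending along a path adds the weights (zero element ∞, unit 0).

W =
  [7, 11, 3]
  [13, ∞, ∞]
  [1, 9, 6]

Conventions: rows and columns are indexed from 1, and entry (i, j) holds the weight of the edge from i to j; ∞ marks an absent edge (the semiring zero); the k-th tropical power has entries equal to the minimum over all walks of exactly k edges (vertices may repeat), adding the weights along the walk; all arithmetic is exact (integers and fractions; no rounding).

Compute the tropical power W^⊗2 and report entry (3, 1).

W^⊗2:
  [4, 12, 9]
  [20, 24, 16]
  [7, 12, 4]
Key observation: the optimum is the walk 3->3->1, with weight 6 + 1 = 7.
Optimal value attained by: walk 3->3->1.
Answer: (W^⊗2)[3][1] = 7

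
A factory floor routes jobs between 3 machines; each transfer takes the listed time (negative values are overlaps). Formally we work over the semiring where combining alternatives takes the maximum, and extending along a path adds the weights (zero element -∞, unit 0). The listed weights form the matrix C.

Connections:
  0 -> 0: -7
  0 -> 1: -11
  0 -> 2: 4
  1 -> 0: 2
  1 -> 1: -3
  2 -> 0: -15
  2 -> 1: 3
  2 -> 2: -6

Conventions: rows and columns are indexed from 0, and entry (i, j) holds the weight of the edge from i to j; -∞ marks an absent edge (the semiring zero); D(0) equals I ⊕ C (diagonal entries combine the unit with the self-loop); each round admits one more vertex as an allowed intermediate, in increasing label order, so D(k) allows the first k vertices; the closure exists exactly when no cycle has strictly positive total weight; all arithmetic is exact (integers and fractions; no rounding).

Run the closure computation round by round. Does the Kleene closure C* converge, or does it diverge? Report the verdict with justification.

D(0):
  [0, -11, 4]
  [2, 0, -∞]
  [-15, 3, 0]
D(1):
  [0, -11, 4]
  [2, 0, 6]
  [-15, 3, 0]
Detection: at round 2, diagonal entry (2, 2) turns strictly positive.
Key observation: the cycle 2->1->0->2 has total weight 3 + 2 + 4, which is strictly positive.
Answer: DIVERGES — positive cycle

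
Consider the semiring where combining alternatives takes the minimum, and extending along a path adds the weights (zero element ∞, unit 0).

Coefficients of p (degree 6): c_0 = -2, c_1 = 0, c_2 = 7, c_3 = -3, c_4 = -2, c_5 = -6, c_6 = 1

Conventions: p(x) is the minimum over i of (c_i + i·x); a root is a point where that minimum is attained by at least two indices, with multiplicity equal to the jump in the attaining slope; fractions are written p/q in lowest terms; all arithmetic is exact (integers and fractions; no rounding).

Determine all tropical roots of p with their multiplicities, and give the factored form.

hull edge (i=0, c=-2) to (i=5, c=-6): slope -4/5, span 5
hull edge (i=5, c=-6) to (i=6, c=1): slope 7, span 1
Factored form: p(x) = 1 ⊗ (x ⊕ (-7)) ⊗ (x ⊕ 4/5) ⊗ (x ⊕ 4/5) ⊗ (x ⊕ 4/5) ⊗ (x ⊕ 4/5) ⊗ (x ⊕ 4/5)
Answer: roots = -7 (mult 1), 4/5 (mult 5)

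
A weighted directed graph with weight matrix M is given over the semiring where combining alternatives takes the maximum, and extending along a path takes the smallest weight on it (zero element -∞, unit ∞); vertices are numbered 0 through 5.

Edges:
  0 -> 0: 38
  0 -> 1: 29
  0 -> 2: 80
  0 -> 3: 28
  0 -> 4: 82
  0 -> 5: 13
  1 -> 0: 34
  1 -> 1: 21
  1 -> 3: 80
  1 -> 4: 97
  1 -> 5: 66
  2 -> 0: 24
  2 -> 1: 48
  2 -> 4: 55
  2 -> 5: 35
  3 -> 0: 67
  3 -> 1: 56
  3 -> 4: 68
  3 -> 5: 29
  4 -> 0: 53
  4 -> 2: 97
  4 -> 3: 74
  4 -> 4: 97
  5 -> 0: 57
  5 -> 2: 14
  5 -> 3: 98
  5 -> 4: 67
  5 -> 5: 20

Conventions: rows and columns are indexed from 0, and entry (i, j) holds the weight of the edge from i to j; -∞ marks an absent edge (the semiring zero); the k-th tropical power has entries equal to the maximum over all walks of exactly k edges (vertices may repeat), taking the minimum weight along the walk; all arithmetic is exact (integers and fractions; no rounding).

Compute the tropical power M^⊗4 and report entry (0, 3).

M^⊗2:
  [53, 48, 82, 74, 82, 35]
  [67, 56, 97, 74, 97, 29]
  [53, 24, 55, 55, 55, 48]
  [53, 29, 68, 68, 68, 56]
  [67, 56, 97, 74, 97, 35]
  [67, 56, 67, 67, 68, 29]
M^⊗3:
  [67, 56, 82, 74, 82, 48]
  [67, 56, 97, 74, 97, 56]
  [55, 55, 55, 55, 55, 35]
  [67, 56, 68, 68, 68, 35]
  [67, 56, 97, 74, 97, 56]
  [67, 56, 68, 68, 68, 56]
M^⊗4:
  [67, 56, 82, 74, 82, 56]
  [67, 56, 97, 74, 97, 56]
  [55, 55, 55, 55, 55, 55]
  [67, 56, 68, 68, 68, 56]
  [67, 56, 97, 74, 97, 56]
  [67, 56, 68, 68, 68, 56]
Key observation: the optimum is the walk 0->4->4->4->3, with weight 82 min 97 min 97 min 74 = 74.
Optimal value attained by: walk 0->4->4->4->3.
Answer: (M^⊗4)[0][3] = 74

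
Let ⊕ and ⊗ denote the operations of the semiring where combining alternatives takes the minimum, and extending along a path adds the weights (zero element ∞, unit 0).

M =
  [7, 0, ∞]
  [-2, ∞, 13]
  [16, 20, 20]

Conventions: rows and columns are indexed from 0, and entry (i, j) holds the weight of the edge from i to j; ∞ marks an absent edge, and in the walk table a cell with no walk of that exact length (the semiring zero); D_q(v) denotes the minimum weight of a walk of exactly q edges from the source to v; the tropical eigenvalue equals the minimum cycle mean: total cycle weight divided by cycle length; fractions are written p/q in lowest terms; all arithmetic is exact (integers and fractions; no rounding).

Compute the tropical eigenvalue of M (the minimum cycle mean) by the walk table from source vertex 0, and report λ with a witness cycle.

q=0: [0, ∞, ∞]
q=1: [7, 0, ∞]
q=2: [-2, 7, 13]
q=3: [5, -2, 20]
Optimal cycle mean attained by: cycle 0->1->0, total 0 + (-2), length 2.
Answer: λ = -1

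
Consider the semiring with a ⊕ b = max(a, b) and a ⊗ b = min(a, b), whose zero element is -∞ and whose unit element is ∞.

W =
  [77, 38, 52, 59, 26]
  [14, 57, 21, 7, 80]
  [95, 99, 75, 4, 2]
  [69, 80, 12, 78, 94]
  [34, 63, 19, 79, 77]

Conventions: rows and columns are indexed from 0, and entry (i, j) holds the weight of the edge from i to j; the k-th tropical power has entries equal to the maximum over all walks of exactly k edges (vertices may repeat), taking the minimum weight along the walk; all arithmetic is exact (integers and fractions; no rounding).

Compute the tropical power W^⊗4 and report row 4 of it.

W^⊗2:
  [77, 59, 52, 59, 59]
  [34, 63, 21, 79, 77]
  [77, 75, 75, 59, 80]
  [69, 78, 52, 79, 80]
  [69, 79, 34, 78, 79]
W^⊗3:
  [77, 59, 52, 59, 59]
  [69, 79, 34, 78, 79]
  [77, 75, 75, 79, 77]
  [69, 79, 52, 79, 79]
  [69, 78, 52, 79, 79]
W^⊗4:
  [77, 59, 52, 59, 59]
  [69, 78, 52, 79, 79]
  [77, 79, 75, 78, 79]
  [69, 79, 52, 79, 79]
  [69, 79, 52, 79, 79]
Answer: row 4 of W^⊗4 = [69, 79, 52, 79, 79]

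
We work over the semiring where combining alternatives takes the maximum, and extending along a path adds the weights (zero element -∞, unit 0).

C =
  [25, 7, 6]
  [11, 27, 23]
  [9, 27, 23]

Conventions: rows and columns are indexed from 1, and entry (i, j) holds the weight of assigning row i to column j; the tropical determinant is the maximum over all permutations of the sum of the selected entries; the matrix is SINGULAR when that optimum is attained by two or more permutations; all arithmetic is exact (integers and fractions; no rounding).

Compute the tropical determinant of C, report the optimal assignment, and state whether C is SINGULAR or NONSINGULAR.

σ = (1, 2, 3): 25 + 27 + 23 = 75
σ = (1, 3, 2): 25 + 23 + 27 = 75
σ = (2, 1, 3): 7 + 11 + 23 = 41
σ = (2, 3, 1): 7 + 23 + 9 = 39
σ = (3, 1, 2): 6 + 11 + 27 = 44
σ = (3, 2, 1): 6 + 27 + 9 = 42
Optimal value attained by: σ = (1, 2, 3).
Answer: det⊕(C) = 75; verdict: SINGULAR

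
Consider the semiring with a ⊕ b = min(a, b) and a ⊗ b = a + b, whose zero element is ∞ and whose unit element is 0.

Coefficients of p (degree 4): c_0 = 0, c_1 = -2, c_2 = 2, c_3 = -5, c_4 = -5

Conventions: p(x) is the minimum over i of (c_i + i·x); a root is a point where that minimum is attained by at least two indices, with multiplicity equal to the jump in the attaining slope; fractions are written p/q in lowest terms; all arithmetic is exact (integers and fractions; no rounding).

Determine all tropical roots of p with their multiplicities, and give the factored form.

hull edge (i=0, c=0) to (i=1, c=-2): slope -2, span 1
hull edge (i=1, c=-2) to (i=3, c=-5): slope -3/2, span 2
hull edge (i=3, c=-5) to (i=4, c=-5): slope 0, span 1
Factored form: p(x) = -5 ⊗ (x ⊕ 0) ⊗ (x ⊕ 3/2) ⊗ (x ⊕ 3/2) ⊗ (x ⊕ 2)
Answer: roots = 0 (mult 1), 3/2 (mult 2), 2 (mult 1)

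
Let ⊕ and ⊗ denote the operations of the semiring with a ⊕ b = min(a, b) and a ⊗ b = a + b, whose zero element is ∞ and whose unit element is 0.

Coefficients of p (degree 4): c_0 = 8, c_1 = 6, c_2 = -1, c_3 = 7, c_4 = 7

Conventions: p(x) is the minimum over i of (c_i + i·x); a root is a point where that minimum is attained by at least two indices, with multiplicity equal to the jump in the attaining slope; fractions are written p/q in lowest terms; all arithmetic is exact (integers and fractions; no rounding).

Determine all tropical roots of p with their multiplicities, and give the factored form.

hull edge (i=0, c=8) to (i=2, c=-1): slope -9/2, span 2
hull edge (i=2, c=-1) to (i=4, c=7): slope 4, span 2
Factored form: p(x) = 7 ⊗ (x ⊕ (-4)) ⊗ (x ⊕ (-4)) ⊗ (x ⊕ 9/2) ⊗ (x ⊕ 9/2)
Answer: roots = -4 (mult 2), 9/2 (mult 2)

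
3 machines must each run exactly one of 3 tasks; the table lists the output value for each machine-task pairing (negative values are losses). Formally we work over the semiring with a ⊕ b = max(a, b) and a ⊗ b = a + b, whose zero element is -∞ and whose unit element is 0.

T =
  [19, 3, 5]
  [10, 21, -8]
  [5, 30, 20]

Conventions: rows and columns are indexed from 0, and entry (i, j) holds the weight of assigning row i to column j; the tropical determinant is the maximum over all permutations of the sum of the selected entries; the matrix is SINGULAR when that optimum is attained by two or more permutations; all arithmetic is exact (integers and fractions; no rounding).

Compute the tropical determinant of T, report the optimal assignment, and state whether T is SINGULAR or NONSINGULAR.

σ = (0, 1, 2): 19 + 21 + 20 = 60
σ = (0, 2, 1): 19 + (-8) + 30 = 41
σ = (1, 0, 2): 3 + 10 + 20 = 33
σ = (1, 2, 0): 3 + (-8) + 5 = 0
σ = (2, 0, 1): 5 + 10 + 30 = 45
σ = (2, 1, 0): 5 + 21 + 5 = 31
Optimal value attained by: σ = (0, 1, 2).
Answer: det⊕(T) = 60; verdict: NONSINGULAR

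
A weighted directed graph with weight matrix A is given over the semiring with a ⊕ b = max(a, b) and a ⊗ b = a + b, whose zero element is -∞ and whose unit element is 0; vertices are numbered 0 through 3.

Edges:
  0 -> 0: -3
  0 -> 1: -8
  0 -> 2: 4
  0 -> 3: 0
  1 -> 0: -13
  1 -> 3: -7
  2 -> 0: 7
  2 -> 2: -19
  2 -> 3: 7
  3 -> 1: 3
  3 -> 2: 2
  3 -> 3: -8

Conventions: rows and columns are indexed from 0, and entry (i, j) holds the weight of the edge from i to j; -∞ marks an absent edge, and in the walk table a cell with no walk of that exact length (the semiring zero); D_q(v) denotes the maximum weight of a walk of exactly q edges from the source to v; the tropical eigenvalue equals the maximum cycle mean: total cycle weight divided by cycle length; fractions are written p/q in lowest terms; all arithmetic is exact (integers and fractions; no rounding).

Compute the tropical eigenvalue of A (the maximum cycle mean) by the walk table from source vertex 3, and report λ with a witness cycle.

q=0: [-∞, -∞, -∞, 0]
q=1: [-∞, 3, 2, -8]
q=2: [9, -5, -6, 9]
q=3: [6, 12, 13, 9]
q=4: [20, 12, 11, 20]
Optimal cycle mean attained by: cycle 0->2->0, total 4 + 7, length 2.
Answer: λ = 11/2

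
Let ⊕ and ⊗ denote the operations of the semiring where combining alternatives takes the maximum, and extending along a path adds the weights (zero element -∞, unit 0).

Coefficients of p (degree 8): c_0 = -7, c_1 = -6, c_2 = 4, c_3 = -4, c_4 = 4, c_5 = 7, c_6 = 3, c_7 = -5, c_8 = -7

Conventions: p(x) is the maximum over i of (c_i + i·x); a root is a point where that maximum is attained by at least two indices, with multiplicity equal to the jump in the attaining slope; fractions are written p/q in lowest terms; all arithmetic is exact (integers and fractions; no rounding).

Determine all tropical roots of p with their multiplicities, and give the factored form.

hull edge (i=0, c=-7) to (i=2, c=4): slope 11/2, span 2
hull edge (i=2, c=4) to (i=5, c=7): slope 1, span 3
hull edge (i=5, c=7) to (i=6, c=3): slope -4, span 1
hull edge (i=6, c=3) to (i=8, c=-7): slope -5, span 2
Factored form: p(x) = -7 ⊗ (x ⊕ (-11/2)) ⊗ (x ⊕ (-11/2)) ⊗ (x ⊕ (-1)) ⊗ (x ⊕ (-1)) ⊗ (x ⊕ (-1)) ⊗ (x ⊕ 4) ⊗ (x ⊕ 5) ⊗ (x ⊕ 5)
Answer: roots = -11/2 (mult 2), -1 (mult 3), 4 (mult 1), 5 (mult 2)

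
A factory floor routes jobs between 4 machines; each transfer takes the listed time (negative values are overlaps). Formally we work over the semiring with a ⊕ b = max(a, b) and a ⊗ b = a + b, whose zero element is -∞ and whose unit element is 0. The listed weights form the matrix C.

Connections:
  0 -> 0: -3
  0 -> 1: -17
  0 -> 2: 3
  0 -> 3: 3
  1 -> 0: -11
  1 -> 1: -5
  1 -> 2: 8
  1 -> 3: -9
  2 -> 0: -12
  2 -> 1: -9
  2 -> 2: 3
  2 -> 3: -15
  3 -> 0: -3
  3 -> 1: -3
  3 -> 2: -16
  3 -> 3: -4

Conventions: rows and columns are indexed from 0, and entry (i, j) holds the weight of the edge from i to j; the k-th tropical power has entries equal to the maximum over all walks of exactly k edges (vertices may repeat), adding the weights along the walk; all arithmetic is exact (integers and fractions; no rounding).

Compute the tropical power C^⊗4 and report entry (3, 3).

C^⊗2:
  [0, 0, 6, 0]
  [-4, -1, 11, -7]
  [-9, -6, 6, -9]
  [-6, -7, 5, 0]
C^⊗3:
  [-3, -3, 9, 3]
  [-1, 2, 14, -1]
  [-6, -3, 9, -6]
  [-3, -3, 8, -3]
C^⊗4:
  [0, 0, 12, 0]
  [2, 5, 17, 2]
  [-3, 0, 12, -3]
  [-4, -1, 11, 0]
Key observation: the optimum is the walk 3->0->3->0->3, with weight (-3) + 3 + (-3) + 3 = 0.
Optimal value attained by: walk 3->0->3->0->3.
Answer: (C^⊗4)[3][3] = 0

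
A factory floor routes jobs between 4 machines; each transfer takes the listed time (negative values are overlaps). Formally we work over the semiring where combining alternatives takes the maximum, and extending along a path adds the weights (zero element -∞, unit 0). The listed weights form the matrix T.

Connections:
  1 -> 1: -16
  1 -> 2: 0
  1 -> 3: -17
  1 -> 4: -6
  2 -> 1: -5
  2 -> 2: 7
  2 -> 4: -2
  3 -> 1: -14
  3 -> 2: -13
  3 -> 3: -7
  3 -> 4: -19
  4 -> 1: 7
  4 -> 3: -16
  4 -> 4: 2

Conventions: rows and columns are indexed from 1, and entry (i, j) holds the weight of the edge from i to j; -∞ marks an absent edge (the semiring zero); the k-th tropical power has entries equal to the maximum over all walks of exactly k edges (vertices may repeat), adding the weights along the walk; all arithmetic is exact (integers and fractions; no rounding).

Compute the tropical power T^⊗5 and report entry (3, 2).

T^⊗2:
  [1, 7, -22, -2]
  [5, 14, -18, 5]
  [-12, -6, -14, -15]
  [9, 7, -10, 4]
T^⊗3:
  [5, 14, -16, 5]
  [12, 21, -11, 12]
  [-8, 1, -21, -8]
  [11, 14, -8, 6]
T^⊗4:
  [12, 21, -11, 12]
  [19, 28, -4, 19]
  [-1, 8, -24, -1]
  [13, 21, -6, 12]
T^⊗5:
  [19, 28, -4, 19]
  [26, 35, 3, 26]
  [6, 15, -17, 6]
  [19, 28, -4, 19]
Key observation: the optimum is the walk 3->2->2->2->2->2, with weight (-13) + 7 + 7 + 7 + 7 = 15.
Optimal value attained by: walk 3->2->2->2->2->2.
Answer: (T^⊗5)[3][2] = 15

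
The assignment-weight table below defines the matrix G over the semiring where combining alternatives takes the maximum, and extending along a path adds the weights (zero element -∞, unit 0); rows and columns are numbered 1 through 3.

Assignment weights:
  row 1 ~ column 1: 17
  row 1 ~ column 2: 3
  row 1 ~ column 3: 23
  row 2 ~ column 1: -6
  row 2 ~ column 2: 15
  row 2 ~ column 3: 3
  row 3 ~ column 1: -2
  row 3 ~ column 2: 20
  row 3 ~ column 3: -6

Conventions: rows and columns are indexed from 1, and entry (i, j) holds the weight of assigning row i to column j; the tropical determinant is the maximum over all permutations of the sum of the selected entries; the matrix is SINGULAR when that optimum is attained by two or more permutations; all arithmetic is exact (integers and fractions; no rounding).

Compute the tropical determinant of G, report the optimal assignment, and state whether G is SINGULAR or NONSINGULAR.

σ = (1, 2, 3): 17 + 15 + (-6) = 26
σ = (1, 3, 2): 17 + 3 + 20 = 40
σ = (2, 1, 3): 3 + (-6) + (-6) = -9
σ = (2, 3, 1): 3 + 3 + (-2) = 4
σ = (3, 1, 2): 23 + (-6) + 20 = 37
σ = (3, 2, 1): 23 + 15 + (-2) = 36
Optimal value attained by: σ = (1, 3, 2).
Answer: det⊕(G) = 40; verdict: NONSINGULAR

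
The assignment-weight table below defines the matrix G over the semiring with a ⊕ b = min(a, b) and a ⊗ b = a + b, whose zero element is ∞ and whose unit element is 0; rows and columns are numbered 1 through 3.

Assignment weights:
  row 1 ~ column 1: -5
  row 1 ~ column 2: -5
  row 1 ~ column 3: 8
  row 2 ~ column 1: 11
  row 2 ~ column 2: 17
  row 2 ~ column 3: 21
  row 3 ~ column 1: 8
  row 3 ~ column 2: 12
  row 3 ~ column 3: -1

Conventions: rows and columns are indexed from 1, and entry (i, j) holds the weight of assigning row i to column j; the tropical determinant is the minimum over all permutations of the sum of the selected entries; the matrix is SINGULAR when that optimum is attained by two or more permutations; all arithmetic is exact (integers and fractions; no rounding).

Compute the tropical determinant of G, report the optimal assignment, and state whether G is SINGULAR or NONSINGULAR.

σ = (1, 2, 3): (-5) + 17 + (-1) = 11
σ = (1, 3, 2): (-5) + 21 + 12 = 28
σ = (2, 1, 3): (-5) + 11 + (-1) = 5
σ = (2, 3, 1): (-5) + 21 + 8 = 24
σ = (3, 1, 2): 8 + 11 + 12 = 31
σ = (3, 2, 1): 8 + 17 + 8 = 33
Optimal value attained by: σ = (2, 1, 3).
Answer: det⊕(G) = 5; verdict: NONSINGULAR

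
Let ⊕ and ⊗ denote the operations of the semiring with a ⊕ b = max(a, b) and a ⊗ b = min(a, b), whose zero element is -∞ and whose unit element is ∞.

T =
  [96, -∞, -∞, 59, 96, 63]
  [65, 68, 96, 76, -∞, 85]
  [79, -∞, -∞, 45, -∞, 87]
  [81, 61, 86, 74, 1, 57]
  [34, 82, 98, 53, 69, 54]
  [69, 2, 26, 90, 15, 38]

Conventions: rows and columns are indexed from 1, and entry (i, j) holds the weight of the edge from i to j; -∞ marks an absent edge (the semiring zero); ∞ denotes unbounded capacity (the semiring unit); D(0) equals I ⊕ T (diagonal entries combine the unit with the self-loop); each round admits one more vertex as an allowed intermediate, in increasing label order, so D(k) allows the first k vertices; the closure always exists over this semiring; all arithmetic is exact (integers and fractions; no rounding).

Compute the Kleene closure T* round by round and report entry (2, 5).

D(0):
  [∞, -∞, -∞, 59, 96, 63]
  [65, ∞, 96, 76, -∞, 85]
  [79, -∞, ∞, 45, -∞, 87]
  [81, 61, 86, ∞, 1, 57]
  [34, 82, 98, 53, ∞, 54]
  [69, 2, 26, 90, 15, ∞]
D(1):
  [∞, -∞, -∞, 59, 96, 63]
  [65, ∞, 96, 76, 65, 85]
  [79, -∞, ∞, 59, 79, 87]
  [81, 61, 86, ∞, 81, 63]
  [34, 82, 98, 53, ∞, 54]
  [69, 2, 26, 90, 69, ∞]
D(2):
  [∞, -∞, -∞, 59, 96, 63]
  [65, ∞, 96, 76, 65, 85]
  [79, -∞, ∞, 59, 79, 87]
  [81, 61, 86, ∞, 81, 63]
  [65, 82, 98, 76, ∞, 82]
  [69, 2, 26, 90, 69, ∞]
D(3):
  [∞, -∞, -∞, 59, 96, 63]
  [79, ∞, 96, 76, 79, 87]
  [79, -∞, ∞, 59, 79, 87]
  [81, 61, 86, ∞, 81, 86]
  [79, 82, 98, 76, ∞, 87]
  [69, 2, 26, 90, 69, ∞]
D(4):
  [∞, 59, 59, 59, 96, 63]
  [79, ∞, 96, 76, 79, 87]
  [79, 59, ∞, 59, 79, 87]
  [81, 61, 86, ∞, 81, 86]
  [79, 82, 98, 76, ∞, 87]
  [81, 61, 86, 90, 81, ∞]
D(5):
  [∞, 82, 96, 76, 96, 87]
  [79, ∞, 96, 76, 79, 87]
  [79, 79, ∞, 76, 79, 87]
  [81, 81, 86, ∞, 81, 86]
  [79, 82, 98, 76, ∞, 87]
  [81, 81, 86, 90, 81, ∞]
D(6):
  [∞, 82, 96, 87, 96, 87]
  [81, ∞, 96, 87, 81, 87]
  [81, 81, ∞, 87, 81, 87]
  [81, 81, 86, ∞, 81, 86]
  [81, 82, 98, 87, ∞, 87]
  [81, 81, 86, 90, 81, ∞]
Answer: T*[2][5] = 81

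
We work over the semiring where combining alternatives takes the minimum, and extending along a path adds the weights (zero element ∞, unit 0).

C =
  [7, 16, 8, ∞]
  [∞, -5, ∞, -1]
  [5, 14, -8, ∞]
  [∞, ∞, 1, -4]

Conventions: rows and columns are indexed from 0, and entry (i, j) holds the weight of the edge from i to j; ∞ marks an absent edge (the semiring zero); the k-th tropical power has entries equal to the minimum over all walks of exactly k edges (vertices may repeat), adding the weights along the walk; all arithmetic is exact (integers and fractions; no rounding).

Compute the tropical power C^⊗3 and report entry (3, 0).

C^⊗2:
  [13, 11, 0, 15]
  [∞, -10, 0, -6]
  [-3, 6, -16, 13]
  [6, 15, -7, -8]
C^⊗3:
  [5, 6, -8, 10]
  [5, -15, -8, -11]
  [-11, -2, -24, 5]
  [-2, 7, -15, -12]
Key observation: the optimum is the walk 3->2->2->0, with weight 1 + (-8) + 5 = -2.
Optimal value attained by: walk 3->2->2->0.
Answer: (C^⊗3)[3][0] = -2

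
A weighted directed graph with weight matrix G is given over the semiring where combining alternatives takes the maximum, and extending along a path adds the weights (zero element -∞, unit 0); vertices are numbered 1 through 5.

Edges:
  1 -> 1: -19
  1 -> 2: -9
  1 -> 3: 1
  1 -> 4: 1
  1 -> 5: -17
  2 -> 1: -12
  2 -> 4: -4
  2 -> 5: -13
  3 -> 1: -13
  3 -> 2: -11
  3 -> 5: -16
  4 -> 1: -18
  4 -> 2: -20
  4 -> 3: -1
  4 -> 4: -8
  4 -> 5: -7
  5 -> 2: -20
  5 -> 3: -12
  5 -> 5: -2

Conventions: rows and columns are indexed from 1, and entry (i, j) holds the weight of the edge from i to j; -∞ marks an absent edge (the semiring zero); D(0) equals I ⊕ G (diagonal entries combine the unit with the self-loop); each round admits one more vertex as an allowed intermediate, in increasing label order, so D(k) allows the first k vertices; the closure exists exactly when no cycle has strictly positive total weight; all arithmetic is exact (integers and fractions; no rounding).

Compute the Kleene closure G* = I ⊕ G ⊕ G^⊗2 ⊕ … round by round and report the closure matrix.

D(0):
  [0, -9, 1, 1, -17]
  [-12, 0, -∞, -4, -13]
  [-13, -11, 0, -∞, -16]
  [-18, -20, -1, 0, -7]
  [-∞, -20, -12, -∞, 0]
D(1):
  [0, -9, 1, 1, -17]
  [-12, 0, -11, -4, -13]
  [-13, -11, 0, -12, -16]
  [-18, -20, -1, 0, -7]
  [-∞, -20, -12, -∞, 0]
D(2):
  [0, -9, 1, 1, -17]
  [-12, 0, -11, -4, -13]
  [-13, -11, 0, -12, -16]
  [-18, -20, -1, 0, -7]
  [-32, -20, -12, -24, 0]
D(3):
  [0, -9, 1, 1, -15]
  [-12, 0, -11, -4, -13]
  [-13, -11, 0, -12, -16]
  [-14, -12, -1, 0, -7]
  [-25, -20, -12, -24, 0]
D(4):
  [0, -9, 1, 1, -6]
  [-12, 0, -5, -4, -11]
  [-13, -11, 0, -12, -16]
  [-14, -12, -1, 0, -7]
  [-25, -20, -12, -24, 0]
D(5):
  [0, -9, 1, 1, -6]
  [-12, 0, -5, -4, -11]
  [-13, -11, 0, -12, -16]
  [-14, -12, -1, 0, -7]
  [-25, -20, -12, -24, 0]
Answer: G* = [[0, -9, 1, 1, -6], [-12, 0, -5, -4, -11], [-13, -11, 0, -12, -16], [-14, -12, -1, 0, -7], [-25, -20, -12, -24, 0]]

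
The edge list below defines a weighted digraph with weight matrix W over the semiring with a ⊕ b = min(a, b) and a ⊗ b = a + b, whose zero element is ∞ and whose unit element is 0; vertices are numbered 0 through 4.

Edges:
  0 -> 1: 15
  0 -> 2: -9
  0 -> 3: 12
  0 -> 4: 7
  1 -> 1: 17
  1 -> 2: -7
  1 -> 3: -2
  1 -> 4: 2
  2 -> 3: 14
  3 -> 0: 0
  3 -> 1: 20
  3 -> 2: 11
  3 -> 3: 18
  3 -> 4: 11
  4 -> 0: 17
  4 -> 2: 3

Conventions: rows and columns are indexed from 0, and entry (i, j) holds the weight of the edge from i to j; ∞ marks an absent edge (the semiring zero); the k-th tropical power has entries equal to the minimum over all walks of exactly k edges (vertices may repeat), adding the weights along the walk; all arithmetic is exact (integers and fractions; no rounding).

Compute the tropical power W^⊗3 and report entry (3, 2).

W^⊗2:
  [12, 32, 8, 5, 17]
  [-2, 18, 5, 7, 9]
  [14, 34, 25, 32, 25]
  [18, 15, -9, 12, 7]
  [∞, 32, 8, 17, 24]
W^⊗3:
  [5, 25, 3, 22, 16]
  [7, 13, -11, 10, 5]
  [32, 29, 5, 26, 21]
  [12, 32, 8, 5, 17]
  [17, 37, 25, 22, 28]
Key observation: the optimum is the walk 3->0->1->2, with weight 0 + 15 + (-7) = 8.
Optimal value attained by: walk 3->0->1->2.
Answer: (W^⊗3)[3][2] = 8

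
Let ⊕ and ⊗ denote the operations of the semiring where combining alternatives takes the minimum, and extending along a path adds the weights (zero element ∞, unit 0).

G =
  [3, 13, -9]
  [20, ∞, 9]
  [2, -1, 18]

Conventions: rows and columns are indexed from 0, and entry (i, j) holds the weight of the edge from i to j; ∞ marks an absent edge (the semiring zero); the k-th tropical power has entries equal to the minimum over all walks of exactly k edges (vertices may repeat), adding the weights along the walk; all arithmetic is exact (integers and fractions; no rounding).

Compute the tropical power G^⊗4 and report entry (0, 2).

G^⊗2:
  [-7, -10, -6]
  [11, 8, 11]
  [5, 15, -7]
G^⊗3:
  [-4, -7, -16]
  [13, 10, 2]
  [-5, -8, -4]
G^⊗4:
  [-14, -17, -13]
  [4, 1, 4]
  [-2, -5, -14]
Key observation: the optimum is the walk 0->0->2->0->2, with weight 3 + (-9) + 2 + (-9) = -13.
Optimal value attained by: walk 0->0->2->0->2.
Answer: (G^⊗4)[0][2] = -13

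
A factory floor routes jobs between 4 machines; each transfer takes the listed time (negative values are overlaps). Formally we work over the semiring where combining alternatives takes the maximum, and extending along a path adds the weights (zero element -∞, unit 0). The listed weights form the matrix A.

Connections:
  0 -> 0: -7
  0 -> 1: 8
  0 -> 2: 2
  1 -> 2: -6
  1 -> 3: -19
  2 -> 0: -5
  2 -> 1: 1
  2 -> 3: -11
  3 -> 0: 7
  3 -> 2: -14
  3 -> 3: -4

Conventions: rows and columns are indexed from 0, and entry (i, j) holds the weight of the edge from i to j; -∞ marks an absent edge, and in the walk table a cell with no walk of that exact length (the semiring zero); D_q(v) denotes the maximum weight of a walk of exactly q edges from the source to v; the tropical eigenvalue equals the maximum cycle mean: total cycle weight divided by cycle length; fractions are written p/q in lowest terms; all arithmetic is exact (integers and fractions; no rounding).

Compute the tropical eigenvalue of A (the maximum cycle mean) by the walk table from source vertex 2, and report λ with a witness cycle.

q=0: [-∞, -∞, 0, -∞]
q=1: [-5, 1, -∞, -11]
q=2: [-4, 3, -3, -15]
q=3: [-8, 4, -2, -14]
q=4: [-7, 0, -2, -13]
Optimal cycle mean attained by: cycle 0->1->2->3->0, total 8 + (-6) + (-11) + 7, length 4.
Answer: λ = -1/2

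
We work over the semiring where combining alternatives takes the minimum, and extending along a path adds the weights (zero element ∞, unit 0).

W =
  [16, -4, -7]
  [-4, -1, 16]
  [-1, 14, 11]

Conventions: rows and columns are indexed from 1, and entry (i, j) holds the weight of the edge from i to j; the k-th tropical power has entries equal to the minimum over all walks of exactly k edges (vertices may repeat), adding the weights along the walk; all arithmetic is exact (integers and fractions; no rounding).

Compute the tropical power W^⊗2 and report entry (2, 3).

W^⊗2:
  [-8, -5, 4]
  [-5, -8, -11]
  [10, -5, -8]
Key observation: the optimum is the walk 2->1->3, with weight (-4) + (-7) = -11.
Optimal value attained by: walk 2->1->3.
Answer: (W^⊗2)[2][3] = -11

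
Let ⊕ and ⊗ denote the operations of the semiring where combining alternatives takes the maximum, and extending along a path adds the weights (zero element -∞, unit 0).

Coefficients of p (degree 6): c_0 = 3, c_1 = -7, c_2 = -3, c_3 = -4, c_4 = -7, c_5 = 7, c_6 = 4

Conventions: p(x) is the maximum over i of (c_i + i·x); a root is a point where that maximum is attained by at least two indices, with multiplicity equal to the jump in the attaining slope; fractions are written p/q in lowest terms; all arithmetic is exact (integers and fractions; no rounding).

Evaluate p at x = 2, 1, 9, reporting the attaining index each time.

p(2) = max(3+0·2=3, -7+1·2=-5, -3+2·2=1, -4+3·2=2, -7+4·2=1, 7+5·2=17, 4+6·2=16) = 17 (attained by i=5)
p(1) = max(3+0·1=3, -7+1·1=-6, -3+2·1=-1, -4+3·1=-1, -7+4·1=-3, 7+5·1=12, 4+6·1=10) = 12 (attained by i=5)
p(9) = max(3+0·9=3, -7+1·9=2, -3+2·9=15, -4+3·9=23, -7+4·9=29, 7+5·9=52, 4+6·9=58) = 58 (attained by i=6)
Answer: p(2) = 17; p(1) = 12; p(9) = 58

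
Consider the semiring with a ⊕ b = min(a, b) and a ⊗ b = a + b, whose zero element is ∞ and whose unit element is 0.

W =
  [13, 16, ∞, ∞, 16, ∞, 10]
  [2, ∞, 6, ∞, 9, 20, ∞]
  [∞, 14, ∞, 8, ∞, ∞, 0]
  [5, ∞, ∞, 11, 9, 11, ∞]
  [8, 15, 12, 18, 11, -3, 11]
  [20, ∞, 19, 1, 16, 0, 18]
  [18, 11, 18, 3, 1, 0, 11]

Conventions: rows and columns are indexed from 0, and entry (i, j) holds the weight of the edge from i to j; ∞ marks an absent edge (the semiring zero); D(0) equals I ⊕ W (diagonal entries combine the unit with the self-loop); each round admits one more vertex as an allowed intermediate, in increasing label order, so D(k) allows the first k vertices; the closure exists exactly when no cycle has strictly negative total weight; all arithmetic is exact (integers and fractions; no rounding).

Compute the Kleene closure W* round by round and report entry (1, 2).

D(0):
  [0, 16, ∞, ∞, 16, ∞, 10]
  [2, 0, 6, ∞, 9, 20, ∞]
  [∞, 14, 0, 8, ∞, ∞, 0]
  [5, ∞, ∞, 0, 9, 11, ∞]
  [8, 15, 12, 18, 0, -3, 11]
  [20, ∞, 19, 1, 16, 0, 18]
  [18, 11, 18, 3, 1, 0, 0]
D(1):
  [0, 16, ∞, ∞, 16, ∞, 10]
  [2, 0, 6, ∞, 9, 20, 12]
  [∞, 14, 0, 8, ∞, ∞, 0]
  [5, 21, ∞, 0, 9, 11, 15]
  [8, 15, 12, 18, 0, -3, 11]
  [20, 36, 19, 1, 16, 0, 18]
  [18, 11, 18, 3, 1, 0, 0]
D(2):
  [0, 16, 22, ∞, 16, 36, 10]
  [2, 0, 6, ∞, 9, 20, 12]
  [16, 14, 0, 8, 23, 34, 0]
  [5, 21, 27, 0, 9, 11, 15]
  [8, 15, 12, 18, 0, -3, 11]
  [20, 36, 19, 1, 16, 0, 18]
  [13, 11, 17, 3, 1, 0, 0]
D(3):
  [0, 16, 22, 30, 16, 36, 10]
  [2, 0, 6, 14, 9, 20, 6]
  [16, 14, 0, 8, 23, 34, 0]
  [5, 21, 27, 0, 9, 11, 15]
  [8, 15, 12, 18, 0, -3, 11]
  [20, 33, 19, 1, 16, 0, 18]
  [13, 11, 17, 3, 1, 0, 0]
D(4):
  [0, 16, 22, 30, 16, 36, 10]
  [2, 0, 6, 14, 9, 20, 6]
  [13, 14, 0, 8, 17, 19, 0]
  [5, 21, 27, 0, 9, 11, 15]
  [8, 15, 12, 18, 0, -3, 11]
  [6, 22, 19, 1, 10, 0, 16]
  [8, 11, 17, 3, 1, 0, 0]
D(5):
  [0, 16, 22, 30, 16, 13, 10]
  [2, 0, 6, 14, 9, 6, 6]
  [13, 14, 0, 8, 17, 14, 0]
  [5, 21, 21, 0, 9, 6, 15]
  [8, 15, 12, 18, 0, -3, 11]
  [6, 22, 19, 1, 10, 0, 16]
  [8, 11, 13, 3, 1, -2, 0]
D(6):
  [0, 16, 22, 14, 16, 13, 10]
  [2, 0, 6, 7, 9, 6, 6]
  [13, 14, 0, 8, 17, 14, 0]
  [5, 21, 21, 0, 9, 6, 15]
  [3, 15, 12, -2, 0, -3, 11]
  [6, 22, 19, 1, 10, 0, 16]
  [4, 11, 13, -1, 1, -2, 0]
D(7):
  [0, 16, 22, 9, 11, 8, 10]
  [2, 0, 6, 5, 7, 4, 6]
  [4, 11, 0, -1, 1, -2, 0]
  [5, 21, 21, 0, 9, 6, 15]
  [3, 15, 12, -2, 0, -3, 11]
  [6, 22, 19, 1, 10, 0, 16]
  [4, 11, 13, -1, 1, -2, 0]
Answer: W*[1][2] = 6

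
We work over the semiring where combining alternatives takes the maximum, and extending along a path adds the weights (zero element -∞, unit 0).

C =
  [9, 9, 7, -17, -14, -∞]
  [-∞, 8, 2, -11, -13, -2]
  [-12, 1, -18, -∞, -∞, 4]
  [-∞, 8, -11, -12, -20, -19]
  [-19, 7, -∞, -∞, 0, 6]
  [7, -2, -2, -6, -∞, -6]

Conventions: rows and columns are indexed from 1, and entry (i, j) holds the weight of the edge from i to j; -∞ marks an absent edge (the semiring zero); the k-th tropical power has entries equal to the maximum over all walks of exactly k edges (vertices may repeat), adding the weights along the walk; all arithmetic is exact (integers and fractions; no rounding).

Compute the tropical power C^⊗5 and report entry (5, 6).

C^⊗2:
  [18, 18, 16, -2, -4, 11]
  [5, 16, 10, -3, -5, 6]
  [11, 9, 3, -2, -12, -1]
  [-12, 16, 10, -3, -5, 6]
  [13, 15, 9, 0, 0, 6]
  [16, 16, 14, -10, -7, 2]
C^⊗3:
  [27, 27, 25, 7, 5, 20]
  [14, 24, 18, 5, 3, 14]
  [20, 20, 18, -2, -3, 7]
  [13, 24, 18, 5, 3, 14]
  [22, 23, 20, 4, 2, 13]
  [25, 25, 23, 5, 3, 18]
C^⊗4:
  [36, 36, 34, 16, 14, 29]
  [23, 32, 26, 13, 11, 22]
  [29, 29, 27, 9, 7, 22]
  [22, 32, 26, 13, 11, 22]
  [31, 31, 29, 12, 10, 24]
  [34, 34, 32, 14, 12, 27]
C^⊗5:
  [45, 45, 43, 25, 23, 38]
  [32, 40, 34, 21, 19, 30]
  [38, 38, 36, 18, 16, 31]
  [31, 40, 34, 21, 19, 30]
  [40, 40, 38, 20, 18, 33]
  [43, 43, 41, 23, 21, 36]
Key observation: the optimum is the walk 5->6->1->1->3->6, with weight 6 + 7 + 9 + 7 + 4 = 33.
Optimal value attained by: walk 5->6->1->1->3->6.
Answer: (C^⊗5)[5][6] = 33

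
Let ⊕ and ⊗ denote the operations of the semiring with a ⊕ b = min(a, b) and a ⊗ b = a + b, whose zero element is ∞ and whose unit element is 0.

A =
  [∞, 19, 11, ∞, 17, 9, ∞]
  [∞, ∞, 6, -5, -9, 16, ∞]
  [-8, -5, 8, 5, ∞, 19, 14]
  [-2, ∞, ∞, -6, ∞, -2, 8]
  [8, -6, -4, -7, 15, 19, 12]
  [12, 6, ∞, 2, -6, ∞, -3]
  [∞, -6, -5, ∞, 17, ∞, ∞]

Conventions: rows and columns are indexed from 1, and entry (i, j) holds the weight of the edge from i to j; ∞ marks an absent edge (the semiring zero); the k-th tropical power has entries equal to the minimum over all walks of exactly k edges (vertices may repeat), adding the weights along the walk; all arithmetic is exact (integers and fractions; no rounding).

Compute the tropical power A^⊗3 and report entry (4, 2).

A^⊗2:
  [3, 6, 13, 10, 3, 30, 6]
  [-7, -15, -13, -16, 6, -7, 3]
  [0, 3, 1, -10, -14, 1, 13]
  [-8, 2, 3, -12, -8, -8, -5]
  [-12, -9, 0, -13, -15, -9, 1]
  [0, -12, -10, -13, -3, 0, 6]
  [-13, -10, 0, -11, -15, 10, 9]
A^⊗3:
  [5, -3, -1, -4, -3, 8, 15]
  [-21, -18, -9, -22, -24, -18, -10]
  [-12, -20, -18, -21, -6, -12, -2]
  [-14, -14, -12, -18, -14, -14, -11]
  [-15, -21, -19, -22, -18, -15, -12]
  [-18, -15, -7, -19, -21, -15, -5]
  [-13, -21, -19, -22, -19, -13, -3]
Key observation: the optimum is the walk 4->6->5->2, with weight (-2) + (-6) + (-6) = -14.
Optimal value attained by: walk 4->6->5->2.
Answer: (A^⊗3)[4][2] = -14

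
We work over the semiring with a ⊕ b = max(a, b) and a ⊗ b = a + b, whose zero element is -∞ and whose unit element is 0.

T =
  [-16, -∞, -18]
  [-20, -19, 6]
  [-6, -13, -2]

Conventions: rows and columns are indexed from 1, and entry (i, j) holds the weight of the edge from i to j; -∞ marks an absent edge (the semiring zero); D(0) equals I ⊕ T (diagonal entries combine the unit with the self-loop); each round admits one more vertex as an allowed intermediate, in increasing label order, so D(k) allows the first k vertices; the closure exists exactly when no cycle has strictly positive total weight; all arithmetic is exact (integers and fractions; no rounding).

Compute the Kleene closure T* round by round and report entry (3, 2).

D(0):
  [0, -∞, -18]
  [-20, 0, 6]
  [-6, -13, 0]
D(1):
  [0, -∞, -18]
  [-20, 0, 6]
  [-6, -13, 0]
D(2):
  [0, -∞, -18]
  [-20, 0, 6]
  [-6, -13, 0]
D(3):
  [0, -31, -18]
  [0, 0, 6]
  [-6, -13, 0]
Answer: T*[3][2] = -13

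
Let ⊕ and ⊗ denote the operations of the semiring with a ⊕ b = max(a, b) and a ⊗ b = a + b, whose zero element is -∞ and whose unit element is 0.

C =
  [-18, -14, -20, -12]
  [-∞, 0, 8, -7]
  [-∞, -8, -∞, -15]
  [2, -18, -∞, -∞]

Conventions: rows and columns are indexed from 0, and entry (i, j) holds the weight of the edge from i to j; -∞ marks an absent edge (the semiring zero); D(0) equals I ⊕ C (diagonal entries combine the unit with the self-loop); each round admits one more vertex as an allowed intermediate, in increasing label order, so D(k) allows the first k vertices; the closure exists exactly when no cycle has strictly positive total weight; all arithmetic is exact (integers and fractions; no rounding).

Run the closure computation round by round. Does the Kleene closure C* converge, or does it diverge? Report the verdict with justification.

D(0):
  [0, -14, -20, -12]
  [-∞, 0, 8, -7]
  [-∞, -8, 0, -15]
  [2, -18, -∞, 0]
D(1):
  [0, -14, -20, -12]
  [-∞, 0, 8, -7]
  [-∞, -8, 0, -15]
  [2, -12, -18, 0]
D(2):
  [0, -14, -6, -12]
  [-∞, 0, 8, -7]
  [-∞, -8, 0, -15]
  [2, -12, -4, 0]
D(3):
  [0, -14, -6, -12]
  [-∞, 0, 8, -7]
  [-∞, -8, 0, -15]
  [2, -12, -4, 0]
D(4):
  [0, -14, -6, -12]
  [-5, 0, 8, -7]
  [-13, -8, 0, -15]
  [2, -12, -4, 0]
Key observation: every diagonal entry stays at the unit through all rounds, so no improving cycle exists.
Answer: CONVERGES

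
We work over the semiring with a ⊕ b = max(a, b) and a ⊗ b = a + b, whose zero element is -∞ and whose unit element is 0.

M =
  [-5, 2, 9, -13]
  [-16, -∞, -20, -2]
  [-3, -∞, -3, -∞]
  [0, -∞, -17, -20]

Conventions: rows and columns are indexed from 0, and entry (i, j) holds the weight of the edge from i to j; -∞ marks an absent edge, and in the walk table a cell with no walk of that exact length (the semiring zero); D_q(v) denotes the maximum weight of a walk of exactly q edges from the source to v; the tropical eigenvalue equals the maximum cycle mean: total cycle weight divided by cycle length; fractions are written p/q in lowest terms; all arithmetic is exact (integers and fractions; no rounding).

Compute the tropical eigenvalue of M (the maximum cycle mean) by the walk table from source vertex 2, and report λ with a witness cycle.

q=0: [-∞, -∞, 0, -∞]
q=1: [-3, -∞, -3, -∞]
q=2: [-6, -1, 6, -16]
q=3: [3, -4, 3, -3]
q=4: [0, 5, 12, -6]
Optimal cycle mean attained by: cycle 0->2->0, total 9 + (-3), length 2.
Answer: λ = 3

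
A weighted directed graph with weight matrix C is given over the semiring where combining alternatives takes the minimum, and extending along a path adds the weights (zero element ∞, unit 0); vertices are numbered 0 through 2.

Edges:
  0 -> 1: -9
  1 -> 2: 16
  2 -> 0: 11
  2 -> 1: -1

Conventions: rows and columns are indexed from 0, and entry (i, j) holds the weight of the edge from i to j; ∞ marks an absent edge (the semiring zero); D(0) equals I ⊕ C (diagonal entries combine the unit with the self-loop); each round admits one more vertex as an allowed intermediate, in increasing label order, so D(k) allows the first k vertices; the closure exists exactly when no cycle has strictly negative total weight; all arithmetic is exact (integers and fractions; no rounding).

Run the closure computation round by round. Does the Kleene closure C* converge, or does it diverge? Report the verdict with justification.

D(0):
  [0, -9, ∞]
  [∞, 0, 16]
  [11, -1, 0]
D(1):
  [0, -9, ∞]
  [∞, 0, 16]
  [11, -1, 0]
D(2):
  [0, -9, 7]
  [∞, 0, 16]
  [11, -1, 0]
D(3):
  [0, -9, 7]
  [27, 0, 16]
  [11, -1, 0]
Key observation: every diagonal entry stays at the unit through all rounds, so no improving cycle exists.
Answer: CONVERGES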